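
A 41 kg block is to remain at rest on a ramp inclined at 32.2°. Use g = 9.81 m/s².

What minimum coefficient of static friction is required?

μ_s,min ≈ 0.63

At the slip threshold m g sin θ = μ_s m g cos θ, so μ_s,min = tan θ.
μ_s,min = tan 32.2° = 0.63.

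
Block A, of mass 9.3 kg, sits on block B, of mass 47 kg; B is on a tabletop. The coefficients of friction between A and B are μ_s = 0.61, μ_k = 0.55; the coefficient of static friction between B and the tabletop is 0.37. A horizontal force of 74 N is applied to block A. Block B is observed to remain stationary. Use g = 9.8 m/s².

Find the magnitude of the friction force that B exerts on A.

f ≈ 50.1 N

Between the blocks, N₁ = m_A g = 91.14 N.
So the A–B interface can sustain at most μ_s N₁ = 55.6 N of static friction.
P = 74 N exceeds that limit, so A slips over B and the interface friction becomes kinetic: f₁ = μ_k N₁ = 0.55×91.14 = 50.1 N.
By Newton's third law B feels 50.1 N forward from A. With B stationary, the floor's static friction on B balances it: f₂ = 50.1 N (well within μ_s(m_A+m_B)g = 204.1 N).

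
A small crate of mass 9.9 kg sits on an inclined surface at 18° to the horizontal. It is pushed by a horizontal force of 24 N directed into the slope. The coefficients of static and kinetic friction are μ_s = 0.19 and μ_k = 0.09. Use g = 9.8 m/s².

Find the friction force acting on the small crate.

f ≈ 7.16 N (up the incline)

Resolve perpendicular to the incline: N = m g cos θ + P sin θ = 9.9×9.8×cos 18° + 24×sin 18° = 99.69 N.
Along the incline, the net driving force (taking up-slope positive) is P cos θ − m g sin θ = 22.83 − 29.98 = -7.155 N, so equilibrium requires friction f = 7.155 N (up-slope).
The limit of static friction is μ_s N = 18.94 N.
|f_req| = 7.155 ≤ 18.94 N → the small crate is in equilibrium; friction equals the required value.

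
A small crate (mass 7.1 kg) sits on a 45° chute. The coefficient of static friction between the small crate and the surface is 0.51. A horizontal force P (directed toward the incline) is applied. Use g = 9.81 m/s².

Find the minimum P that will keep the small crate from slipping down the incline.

The small crate tends to slide down (tan θ > μ_s), so at the point of impending slip friction acts up-slope at its limit: f = μ_s N.
Perpendicular to the incline: N = m g cos θ + P sin θ.
Along the incline: P cos θ + μ_s N = m g sin θ, i.e. P cos θ + μ_s (m g cos θ + P sin θ) = m g sin θ.
Solving, P (cos θ + μ_s sin θ) = m g (sin θ − μ_s cos θ), so P = 69.7×0.3465/1.068 = 22.6 N.

P_min ≈ 22.6 N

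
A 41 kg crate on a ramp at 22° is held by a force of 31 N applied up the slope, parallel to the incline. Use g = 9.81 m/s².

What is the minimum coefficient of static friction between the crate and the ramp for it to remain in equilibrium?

N = m g cos θ = 372.9 N.
Friction must make up the shortfall along the incline: f = m g sin θ − P = 150.7 − 31 = 119.7 N.
At the threshold f = μ_s N, so μ_s,min = 119.7/372.9 = 0.321.

μ_s,min ≈ 0.321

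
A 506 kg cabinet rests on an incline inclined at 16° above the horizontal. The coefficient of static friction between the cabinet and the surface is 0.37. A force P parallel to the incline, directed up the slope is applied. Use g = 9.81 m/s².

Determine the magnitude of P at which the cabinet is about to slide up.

P ≈ 3130 N

At impending motion up the slope, friction acts down-slope at its limit: f = μ_s N.
P is parallel to the surface, so N = m g cos θ = 4770 N.
Along the incline: P = m g sin θ + μ_s N = 1370 + 0.37×4770 = 3130 N.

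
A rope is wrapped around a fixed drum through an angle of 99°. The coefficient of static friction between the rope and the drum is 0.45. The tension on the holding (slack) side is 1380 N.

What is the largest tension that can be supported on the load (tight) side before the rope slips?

At impending slip the capstan equation gives T₂/T₁ = e^{μβ} with β in radians.
β = 99° × π/180 = 1.728 rad.
e^{μβ} = e^{0.45×1.728} = 2.176.
T₂ = T₁ · e^{μβ} = 1380 × 2.176 = 3000 N.

T_max ≈ 3000 N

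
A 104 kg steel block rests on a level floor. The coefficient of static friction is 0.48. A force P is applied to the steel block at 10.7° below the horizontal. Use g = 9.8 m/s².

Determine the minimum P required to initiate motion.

P ≈ 548 N

N = m g + P sin α (the push presses the steel block into the level floor).
At impending slip, P cos α = μ_s N = μ_s (m g + P sin α).
Solving: P (cos α − μ_s sin α) = μ_s m g → P = 0.48×1020/(cos 10.7° − 0.48 sin 10.7°) = 489/0.8935 = 548 N.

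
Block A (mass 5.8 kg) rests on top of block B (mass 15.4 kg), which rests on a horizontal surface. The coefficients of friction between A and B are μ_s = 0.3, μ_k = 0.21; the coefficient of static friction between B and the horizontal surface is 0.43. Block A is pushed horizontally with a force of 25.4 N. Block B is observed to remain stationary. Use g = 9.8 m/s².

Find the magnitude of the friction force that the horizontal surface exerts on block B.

f ≈ 11.9 N

The normal force B exerts on A is simply A's weight, N₁ = 56.84 N.
So the A–B interface can sustain at most μ_s N₁ = 17.05 N of static friction.
P = 25.4 N exceeds that limit, so A slips over B and the interface friction becomes kinetic: f₁ = μ_k N₁ = 0.21×56.84 = 11.9 N.
B experiences an equal 11.9 N forward from A (third law). B is in equilibrium, so the floor supplies f₂ = 11.9 N of static friction (limit μ_s(m_A+m_B)g = 89.34 N, not exceeded).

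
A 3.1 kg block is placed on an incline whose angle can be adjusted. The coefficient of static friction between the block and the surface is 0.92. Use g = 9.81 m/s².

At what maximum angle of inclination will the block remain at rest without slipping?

At the slip threshold, m g sin θ = μ_s · m g cos θ, so tan θ = μ_s.
θ_max = arctan(0.92) = 42.6°.

θ_max ≈ 42.6°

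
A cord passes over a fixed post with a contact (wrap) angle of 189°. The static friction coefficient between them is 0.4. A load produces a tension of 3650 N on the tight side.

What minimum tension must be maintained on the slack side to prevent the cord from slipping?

T_min ≈ 976 N

Capstan equation at impending slip: T_tight/T_slack = e^{μβ}.
β = 189° = 3.299 rad; e^{μβ} = e^{0.4×3.299} = 3.741.
T_slack = T_tight / e^{μβ} = 3650 / 3.741 = 976 N.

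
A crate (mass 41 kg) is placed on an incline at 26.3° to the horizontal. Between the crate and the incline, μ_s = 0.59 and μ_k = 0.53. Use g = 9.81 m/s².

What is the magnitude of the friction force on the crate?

The normal reaction is N = m g cos θ = 360.6 N.
Along the slope the weight component is m g sin θ = 178.2 N; friction must supply exactly this, acting up-slope.
Static friction can supply at most μ_s N = 212.7 N.
Since |178.2| ≤ 212.7 N, the crate remains in static equilibrium and friction takes exactly the required value.

f ≈ 178 N (up the incline)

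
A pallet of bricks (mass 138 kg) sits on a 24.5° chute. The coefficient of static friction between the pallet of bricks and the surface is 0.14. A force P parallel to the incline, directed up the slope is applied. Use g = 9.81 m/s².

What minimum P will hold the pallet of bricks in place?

P_min ≈ 389 N

The pallet of bricks tends to slide down (tan θ > μ_s), so at the point of impending slip friction acts up-slope at its limit: f = μ_s N.
P is parallel to the surface, so N = m g cos θ = 1230 N.
Along the incline: P + μ_s N = m g sin θ, so P = 561 − 0.14×1230 = 389 N.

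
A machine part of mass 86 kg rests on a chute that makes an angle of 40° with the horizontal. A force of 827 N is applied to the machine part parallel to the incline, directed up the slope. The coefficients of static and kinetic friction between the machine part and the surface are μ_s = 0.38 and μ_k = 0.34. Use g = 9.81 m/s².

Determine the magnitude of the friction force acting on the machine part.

Normal force: N = m g cos θ = 86 × 9.81 × cos 40° = 646.3 N.
The friction needed for equilibrium is m g sin θ − P = 542.3 − 827 = -284.7 N, measured positive up-slope.
Maximum static friction available: μ_s N = 0.38 × 646.3 = 245.6 N.
|-284.7| exceeds 245.6 N, so the machine part slips up-slope; friction is kinetic, f = μ_k N = 0.34×646.3 = 220 N.

f ≈ 220 N (down the incline)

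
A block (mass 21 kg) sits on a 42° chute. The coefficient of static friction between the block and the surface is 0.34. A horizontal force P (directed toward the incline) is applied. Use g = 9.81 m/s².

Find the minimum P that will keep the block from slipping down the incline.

The block tends to slide down (tan θ > μ_s), so at the point of impending slip friction acts up-slope at its limit: f = μ_s N.
Perpendicular to the incline: N = m g cos θ + P sin θ.
Along the incline: P cos θ + μ_s N = m g sin θ, i.e. P cos θ + μ_s (m g cos θ + P sin θ) = m g sin θ.
Solving, P (cos θ + μ_s sin θ) = m g (sin θ − μ_s cos θ), so P = 206×0.4165/0.9706 = 88.4 N.

P_min ≈ 88.4 N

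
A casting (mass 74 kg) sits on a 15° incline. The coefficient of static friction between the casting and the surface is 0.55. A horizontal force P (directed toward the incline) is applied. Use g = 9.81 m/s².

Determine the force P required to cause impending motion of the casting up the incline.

At impending motion up the slope, friction acts down-slope at its limit: f = μ_s N.
Perpendicular to the incline: N = m g cos θ + P sin θ.
Along the incline: P cos θ = m g sin θ + μ_s N = m g sin θ + μ_s (m g cos θ + P sin θ).
Solving, P (cos θ − μ_s sin θ) = m g (sin θ + μ_s cos θ), so P = 74×9.81×(sin 15° + 0.55 cos 15°)/(cos 15° − 0.55 sin 15°) = 726×0.7901/0.8236 = 696 N.

P ≈ 696 N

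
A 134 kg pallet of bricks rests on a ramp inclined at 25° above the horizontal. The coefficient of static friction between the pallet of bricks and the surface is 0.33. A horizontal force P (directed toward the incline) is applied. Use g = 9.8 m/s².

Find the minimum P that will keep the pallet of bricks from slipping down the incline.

P_min ≈ 155 N

The pallet of bricks tends to slide down (tan θ > μ_s), so at the point of impending slip friction acts up-slope at its limit: f = μ_s N.
Perpendicular to the incline: N = m g cos θ + P sin θ.
Along the incline: P cos θ + μ_s N = m g sin θ, i.e. P cos θ + μ_s (m g cos θ + P sin θ) = m g sin θ.
Solving, P (cos θ + μ_s sin θ) = m g (sin θ − μ_s cos θ), so P = 1310×0.1235/1.046 = 155 N.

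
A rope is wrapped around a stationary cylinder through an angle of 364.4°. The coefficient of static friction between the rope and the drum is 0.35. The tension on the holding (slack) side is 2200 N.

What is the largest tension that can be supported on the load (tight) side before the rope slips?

At impending slip the capstan equation gives T₂/T₁ = e^{μβ} with β in radians.
β = 364.4° × π/180 = 6.36 rad.
e^{μβ} = e^{0.35×6.36} = 9.263.
T₂ = T₁ · e^{μβ} = 2200 × 9.263 = 20400 N.

T_max ≈ 20400 N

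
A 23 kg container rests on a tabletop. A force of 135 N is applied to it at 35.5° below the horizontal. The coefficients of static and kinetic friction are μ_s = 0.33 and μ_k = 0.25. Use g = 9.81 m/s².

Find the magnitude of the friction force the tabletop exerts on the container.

f ≈ 76 N

The vertical component of P adds to the normal force: N = m g + P sin α = 225.6 + 78.39 = 304 N.
The horizontal driving force is P cos α = 109.9 N, so equilibrium needs friction f = 109.9 N.
μ_s N = 0.33 × 304 = 100.3 N.
109.9 > 100.3 N → the container slides; f = μ_k N = 0.25×304 = 76 N.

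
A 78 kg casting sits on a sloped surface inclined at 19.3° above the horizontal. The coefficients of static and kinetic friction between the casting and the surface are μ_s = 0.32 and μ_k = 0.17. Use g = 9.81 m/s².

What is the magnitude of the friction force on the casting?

Normal force: N = m g cos θ = 78 × 9.81 × cos 19.3° = 722.2 N.
For equilibrium along the incline, friction must balance the weight component: f = m g sin θ = 252.9 N up the slope.
Maximum static friction available: μ_s N = 0.32 × 722.2 = 231.1 N.
|252.9| exceeds 231.1 N, so the casting slips down-slope; friction is kinetic, f = μ_k N = 0.17×722.2 = 123 N.

f ≈ 123 N (up the incline)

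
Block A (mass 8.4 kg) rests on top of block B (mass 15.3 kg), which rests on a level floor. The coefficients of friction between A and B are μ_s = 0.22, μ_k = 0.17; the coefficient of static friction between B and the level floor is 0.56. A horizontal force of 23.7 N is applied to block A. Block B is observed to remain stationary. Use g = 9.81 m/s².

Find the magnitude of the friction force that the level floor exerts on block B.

The normal force B exerts on A is simply A's weight, N₁ = 82.4 N.
So the A–B interface can sustain at most μ_s N₁ = 18.13 N of static friction.
Since P = 23.7 N > 18.13 N, A slides on B; the A–B friction is kinetic: f₁ = μ_k N₁ = 0.17×82.4 = 14 N.
By Newton's third law B feels 14 N forward from A. With B stationary, the floor's static friction on B balances it: f₂ = 14 N (well within μ_s(m_A+m_B)g = 130.2 N).

f ≈ 14 N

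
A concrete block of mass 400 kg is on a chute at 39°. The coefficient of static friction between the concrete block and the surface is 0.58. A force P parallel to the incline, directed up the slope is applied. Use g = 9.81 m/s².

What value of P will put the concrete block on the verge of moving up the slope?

P ≈ 4240 N

At impending motion up the slope, friction acts down-slope at its limit: f = μ_s N.
P is parallel to the surface, so N = m g cos θ = 3050 N.
Along the incline: P = m g sin θ + μ_s N = 2470 + 0.58×3050 = 4240 N.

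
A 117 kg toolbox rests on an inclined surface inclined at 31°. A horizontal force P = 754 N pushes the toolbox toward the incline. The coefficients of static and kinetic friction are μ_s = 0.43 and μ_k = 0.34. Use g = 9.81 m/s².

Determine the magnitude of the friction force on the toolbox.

Normal direction: N = m g cos θ + P sin θ = 1372 N.
Along the incline, the net driving force (taking up-slope positive) is P cos θ − m g sin θ = 646.3 − 591.1 = 55.16 N, so equilibrium requires friction f = -55.16 N (down-slope).
Maximum static friction: μ_s N = 0.43 × 1372 = 590 N.
Since 55.16 N is within the 590 N limit, the toolbox stays put and friction is exactly 55.2 N.

f ≈ 55.2 N (down the incline)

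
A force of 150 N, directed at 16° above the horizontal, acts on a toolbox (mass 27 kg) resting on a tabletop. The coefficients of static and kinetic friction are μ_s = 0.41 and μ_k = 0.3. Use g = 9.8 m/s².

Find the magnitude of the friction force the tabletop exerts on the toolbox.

N = m g − P sin α = 264.6 − 150×sin 16° = 223.3 N.
Horizontally, friction must balance P cos α = 144.2 N.
The static-friction limit is μ_s N = 91.53 N.
144.2 > 91.53 N → the toolbox slides; f = μ_k N = 0.3×223.3 = 67 N.

f ≈ 67 N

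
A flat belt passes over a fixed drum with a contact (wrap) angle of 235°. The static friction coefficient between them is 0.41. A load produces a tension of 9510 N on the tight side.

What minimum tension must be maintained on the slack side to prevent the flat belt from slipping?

Capstan equation at impending slip: T_tight/T_slack = e^{μβ}.
β = 235° = 4.102 rad; e^{μβ} = e^{0.41×4.102} = 5.374.
T_slack = T_tight / e^{μβ} = 9510 / 5.374 = 1770 N.

T_min ≈ 1770 N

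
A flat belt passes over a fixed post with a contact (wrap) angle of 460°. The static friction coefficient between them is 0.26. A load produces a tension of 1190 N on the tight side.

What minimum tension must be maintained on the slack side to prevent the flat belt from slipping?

T_min ≈ 148 N

Capstan equation at impending slip: T_tight/T_slack = e^{μβ}.
β = 460° = 8.029 rad; e^{μβ} = e^{0.26×8.029} = 8.064.
T_slack = T_tight / e^{μβ} = 1190 / 8.064 = 148 N.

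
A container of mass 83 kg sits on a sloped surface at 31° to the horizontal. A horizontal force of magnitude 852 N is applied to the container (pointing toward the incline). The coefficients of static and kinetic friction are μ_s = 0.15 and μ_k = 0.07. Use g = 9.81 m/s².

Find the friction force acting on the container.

f ≈ 79.6 N (down the incline)

Resolve perpendicular to the incline: N = m g cos θ + P sin θ = 83×9.81×cos 31° + 852×sin 31° = 1137 N.
Parallel to the incline: P cos θ − m g sin θ = 730.3 − 419.4 = 310.9 N; the friction needed to balance this is 310.9 N acting down the slope.
The limit of static friction is μ_s N = 170.5 N.
The required 310.9 N exceeds the static limit, so the container slides up-slope and f = μ_k N = 0.07×1137 = 79.6 N.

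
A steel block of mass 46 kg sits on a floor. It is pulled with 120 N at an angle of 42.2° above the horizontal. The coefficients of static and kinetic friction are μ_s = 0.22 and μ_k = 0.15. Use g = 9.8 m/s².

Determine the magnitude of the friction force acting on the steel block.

f ≈ 55.5 N

N = m g − P sin α = 450.8 − 120×sin 42.2° = 370.2 N.
The horizontal driving force is P cos α = 88.9 N, so equilibrium needs friction f = 88.9 N.
The static-friction limit is μ_s N = 81.44 N.
The required friction exceeds μ_s N, so the steel block moves and f = μ_k N = 55.5 N.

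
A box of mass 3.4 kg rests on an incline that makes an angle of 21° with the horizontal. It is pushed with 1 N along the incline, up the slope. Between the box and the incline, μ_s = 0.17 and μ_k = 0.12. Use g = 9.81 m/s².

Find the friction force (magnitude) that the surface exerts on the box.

f ≈ 3.74 N (up the incline)

Perpendicular to the surface, N = m g cos θ = 3.4·9.81·cos 21° = 31.14 N.
Parallel to the incline, ΣF = 0 gives f = m g sin θ − P = 11.95 − 1 = 10.95 N (up-slope positive).
The static-friction ceiling is μ_s N = 0.17 × 31.14 = 5.294 N.
|10.95| exceeds 5.294 N, so the box slips down-slope; friction is kinetic, f = μ_k N = 0.12×31.14 = 3.74 N.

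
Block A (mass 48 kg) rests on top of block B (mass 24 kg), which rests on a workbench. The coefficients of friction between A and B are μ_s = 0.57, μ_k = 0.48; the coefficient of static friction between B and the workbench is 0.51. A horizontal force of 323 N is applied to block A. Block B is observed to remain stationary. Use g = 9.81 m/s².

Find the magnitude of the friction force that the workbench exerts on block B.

Normal force at the A–B interface: N₁ = m_A g = 470.9 N.
So the A–B interface can sustain at most μ_s N₁ = 268.4 N of static friction.
P = 323 N exceeds that limit, so A slips over B and the interface friction becomes kinetic: f₁ = μ_k N₁ = 0.48×470.9 = 226 N.
B experiences an equal 226 N forward from A (third law). B is in equilibrium, so the floor supplies f₂ = 226 N of static friction (limit μ_s(m_A+m_B)g = 360.2 N, not exceeded).

f ≈ 226 N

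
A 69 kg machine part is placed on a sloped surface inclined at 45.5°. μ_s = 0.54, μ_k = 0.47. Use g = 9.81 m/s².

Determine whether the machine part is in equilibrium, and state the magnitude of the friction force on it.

f ≈ 223 N

N = m g cos θ = 474 N.
Down-slope weight component: m g sin θ = 483 N.
μ_s N = 256 N.
483 > 256 N, so it slides; kinetic friction f = μ_k N = 0.47×474 = 223 N.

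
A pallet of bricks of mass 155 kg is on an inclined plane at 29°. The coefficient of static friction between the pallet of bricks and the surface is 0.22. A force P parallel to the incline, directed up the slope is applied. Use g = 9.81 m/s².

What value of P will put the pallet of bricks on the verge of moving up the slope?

P ≈ 1030 N

At impending motion up the slope, friction acts down-slope at its limit: f = μ_s N.
P is parallel to the surface, so N = m g cos θ = 1330 N.
Along the incline: P = m g sin θ + μ_s N = 737 + 0.22×1330 = 1030 N.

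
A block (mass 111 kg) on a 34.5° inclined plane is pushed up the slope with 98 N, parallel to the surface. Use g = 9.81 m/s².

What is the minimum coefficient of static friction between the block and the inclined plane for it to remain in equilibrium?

N = m g cos θ = 897.4 N.
Friction must make up the shortfall along the incline: f = m g sin θ − P = 616.8 − 98 = 518.8 N.
At the threshold f = μ_s N, so μ_s,min = 518.8/897.4 = 0.578.

μ_s,min ≈ 0.578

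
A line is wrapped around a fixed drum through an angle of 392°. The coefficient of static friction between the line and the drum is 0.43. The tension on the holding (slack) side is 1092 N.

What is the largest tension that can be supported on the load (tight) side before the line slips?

T_max ≈ 20700 N

At impending slip the capstan equation gives T₂/T₁ = e^{μβ} with β in radians.
β = 392° × π/180 = 6.842 rad.
e^{μβ} = e^{0.43×6.842} = 18.95.
T₂ = T₁ · e^{μβ} = 1092 × 18.95 = 20700 N.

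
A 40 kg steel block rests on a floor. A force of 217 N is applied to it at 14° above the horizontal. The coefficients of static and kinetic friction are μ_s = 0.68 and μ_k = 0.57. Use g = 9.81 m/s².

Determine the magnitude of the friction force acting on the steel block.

f ≈ 211 N

N = m g − P sin α = 392.4 − 217×sin 14° = 339.9 N.
The horizontal driving force is P cos α = 210.6 N, so equilibrium needs friction f = 210.6 N.
The static-friction limit is μ_s N = 231.1 N.
210.6 ≤ 231.1 N → static; friction equals the required 211 N.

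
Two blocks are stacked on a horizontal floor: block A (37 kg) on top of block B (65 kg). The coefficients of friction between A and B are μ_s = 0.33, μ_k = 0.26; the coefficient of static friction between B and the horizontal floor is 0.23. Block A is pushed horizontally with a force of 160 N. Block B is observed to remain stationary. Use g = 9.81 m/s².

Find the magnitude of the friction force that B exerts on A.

Normal force at the A–B interface: N₁ = m_A g = 363 N.
Maximum static friction on A from B: μ_s N₁ = 0.33×363 = 119.8 N.
P = 160 N exceeds that limit, so A slips over B and the interface friction becomes kinetic: f₁ = μ_k N₁ = 0.26×363 = 94.4 N.
B experiences an equal 94.4 N forward from A (third law). B is in equilibrium, so the floor supplies f₂ = 94.4 N of static friction (limit μ_s(m_A+m_B)g = 230.1 N, not exceeded).

f ≈ 94.4 N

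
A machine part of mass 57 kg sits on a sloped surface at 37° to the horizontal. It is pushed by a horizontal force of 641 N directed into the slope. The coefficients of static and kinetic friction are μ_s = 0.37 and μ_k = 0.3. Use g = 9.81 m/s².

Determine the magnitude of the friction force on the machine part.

Normal direction: N = m g cos θ + P sin θ = 832.3 N.
Parallel to the incline: P cos θ − m g sin θ = 511.9 − 336.5 = 175.4 N; the friction needed to balance this is 175.4 N acting down the slope.
Maximum static friction: μ_s N = 0.37 × 832.3 = 308 N.
|f_req| = 175.4 ≤ 308 N → the machine part is in equilibrium; friction equals the required value.

f ≈ 175 N (down the incline)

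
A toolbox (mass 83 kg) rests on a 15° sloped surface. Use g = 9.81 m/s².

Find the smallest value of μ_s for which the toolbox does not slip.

μ_s,min ≈ 0.268

At the slip threshold m g sin θ = μ_s m g cos θ, so μ_s,min = tan θ.
μ_s,min = tan 15° = 0.268.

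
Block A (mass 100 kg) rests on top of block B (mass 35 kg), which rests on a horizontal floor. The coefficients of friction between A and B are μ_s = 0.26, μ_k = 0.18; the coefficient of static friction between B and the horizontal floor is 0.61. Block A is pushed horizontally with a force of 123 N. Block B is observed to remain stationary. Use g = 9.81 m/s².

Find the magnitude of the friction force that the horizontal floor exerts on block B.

The normal force B exerts on A is simply A's weight, N₁ = 981 N.
So the A–B interface can sustain at most μ_s N₁ = 255.1 N of static friction.
Since P = 123 N ≤ 255.1 N, A does not slip on B; friction on A equals P = 123 N.
B experiences an equal 123 N forward from A (third law). B is in equilibrium, so the floor supplies f₂ = 123 N of static friction (limit μ_s(m_A+m_B)g = 807.9 N, not exceeded).

f ≈ 123 N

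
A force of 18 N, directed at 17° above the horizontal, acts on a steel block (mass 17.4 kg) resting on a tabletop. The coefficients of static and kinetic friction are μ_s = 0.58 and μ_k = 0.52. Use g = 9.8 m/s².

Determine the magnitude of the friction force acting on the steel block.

f ≈ 17.2 N

N = m g − P sin α = 170.5 − 18×sin 17° = 165.3 N.
Horizontally, friction must balance P cos α = 17.21 N.
The static-friction limit is μ_s N = 95.85 N.
Since 17.21 N does not exceed the limit, the steel block stays at rest and f = 17.2 N.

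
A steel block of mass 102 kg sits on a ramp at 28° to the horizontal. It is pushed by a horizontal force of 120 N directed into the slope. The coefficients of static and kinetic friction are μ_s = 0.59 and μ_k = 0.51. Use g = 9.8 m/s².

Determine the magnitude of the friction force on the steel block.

The horizontal push has a component P sin θ into the surface, so N = m g cos θ + P sin θ = 882.6 + 56.34 = 938.9 N.
Along the incline, the net driving force (taking up-slope positive) is P cos θ − m g sin θ = 106 − 469.3 = -363.3 N, so equilibrium requires friction f = 363.3 N (up-slope).
Maximum static friction: μ_s N = 0.59 × 938.9 = 554 N.
Since 363.3 N is within the 554 N limit, the steel block stays put and friction is exactly 363 N.

f ≈ 363 N (up the incline)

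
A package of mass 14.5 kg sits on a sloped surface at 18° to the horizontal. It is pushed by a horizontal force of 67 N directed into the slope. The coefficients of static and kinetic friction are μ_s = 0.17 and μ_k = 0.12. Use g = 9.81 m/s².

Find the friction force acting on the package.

f ≈ 19.8 N (down the incline)

Normal direction: N = m g cos θ + P sin θ = 156 N.
Along the incline, the net driving force (taking up-slope positive) is P cos θ − m g sin θ = 63.72 − 43.96 = 19.76 N, so equilibrium requires friction f = -19.76 N (down-slope).
The limit of static friction is μ_s N = 26.52 N.
|f_req| = 19.76 ≤ 26.52 N → the package is in equilibrium; friction equals the required value.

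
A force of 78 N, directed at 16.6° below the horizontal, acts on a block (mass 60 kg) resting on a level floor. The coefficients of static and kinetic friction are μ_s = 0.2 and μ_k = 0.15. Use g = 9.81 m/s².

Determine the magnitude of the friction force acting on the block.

N = m g + P sin α = 588.6 + 78×sin 16.6° = 610.9 N.
Horizontally, friction must balance P cos α = 74.75 N.
The static-friction limit is μ_s N = 122.2 N.
Since 74.75 N does not exceed the limit, the block stays at rest and f = 74.7 N.

f ≈ 74.7 N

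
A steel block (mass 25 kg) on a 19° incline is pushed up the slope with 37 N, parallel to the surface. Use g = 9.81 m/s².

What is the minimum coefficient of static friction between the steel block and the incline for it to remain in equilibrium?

N = m g cos θ = 231.9 N.
Friction must make up the shortfall along the incline: f = m g sin θ − P = 79.85 − 37 = 42.85 N.
At the threshold f = μ_s N, so μ_s,min = 42.85/231.9 = 0.185.

μ_s,min ≈ 0.185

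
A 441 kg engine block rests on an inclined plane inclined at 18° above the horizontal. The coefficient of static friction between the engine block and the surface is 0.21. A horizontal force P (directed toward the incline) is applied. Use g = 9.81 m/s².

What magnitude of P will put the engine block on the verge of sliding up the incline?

At impending motion up the slope, friction acts down-slope at its limit: f = μ_s N.
Perpendicular to the incline: N = m g cos θ + P sin θ.
Along the incline: P cos θ = m g sin θ + μ_s N = m g sin θ + μ_s (m g cos θ + P sin θ).
Solving, P (cos θ − μ_s sin θ) = m g (sin θ + μ_s cos θ), so P = 441×9.81×(sin 18° + 0.21 cos 18°)/(cos 18° − 0.21 sin 18°) = 4330×0.5087/0.8862 = 2480 N.

P ≈ 2480 N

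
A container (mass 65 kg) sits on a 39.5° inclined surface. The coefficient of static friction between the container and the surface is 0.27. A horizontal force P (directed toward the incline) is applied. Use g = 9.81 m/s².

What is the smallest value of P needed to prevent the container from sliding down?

The container tends to slide down (tan θ > μ_s), so at the point of impending slip friction acts up-slope at its limit: f = μ_s N.
Perpendicular to the incline: N = m g cos θ + P sin θ.
Along the incline: P cos θ + μ_s N = m g sin θ, i.e. P cos θ + μ_s (m g cos θ + P sin θ) = m g sin θ.
Solving, P (cos θ + μ_s sin θ) = m g (sin θ − μ_s cos θ), so P = 638×0.4277/0.9434 = 289 N.

P_min ≈ 289 N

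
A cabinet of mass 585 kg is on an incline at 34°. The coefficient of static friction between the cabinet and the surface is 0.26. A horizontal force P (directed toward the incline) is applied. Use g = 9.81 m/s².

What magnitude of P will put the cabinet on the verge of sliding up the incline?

P ≈ 6500 N

At impending motion up the slope, friction acts down-slope at its limit: f = μ_s N.
Perpendicular to the incline: N = m g cos θ + P sin θ.
Along the incline: P cos θ = m g sin θ + μ_s N = m g sin θ + μ_s (m g cos θ + P sin θ).
Solving, P (cos θ − μ_s sin θ) = m g (sin θ + μ_s cos θ), so P = 585×9.81×(sin 34° + 0.26 cos 34°)/(cos 34° − 0.26 sin 34°) = 5740×0.7747/0.6836 = 6500 N.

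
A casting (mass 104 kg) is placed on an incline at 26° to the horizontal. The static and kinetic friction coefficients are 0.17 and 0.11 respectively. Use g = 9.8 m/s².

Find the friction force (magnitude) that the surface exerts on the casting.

f ≈ 101 N (up the incline)

Normal force: N = m g cos θ = 104 × 9.8 × cos 26° = 916.1 N.
Along the slope the weight component is m g sin θ = 446.8 N; friction must supply exactly this, acting up-slope.
Maximum static friction available: μ_s N = 0.17 × 916.1 = 155.7 N.
Since |446.8| > 155.7 N, static friction cannot hold it; the casting slides down the incline and kinetic friction applies: f = μ_k N = 0.11 × 916.1 = 101 N.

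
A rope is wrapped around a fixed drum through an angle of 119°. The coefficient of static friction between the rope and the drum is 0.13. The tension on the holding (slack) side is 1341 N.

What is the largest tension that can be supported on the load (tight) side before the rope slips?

At impending slip the capstan equation gives T₂/T₁ = e^{μβ} with β in radians.
β = 119° × π/180 = 2.077 rad.
e^{μβ} = e^{0.13×2.077} = 1.31.
T₂ = T₁ · e^{μβ} = 1341 × 1.31 = 1760 N.

T_max ≈ 1760 N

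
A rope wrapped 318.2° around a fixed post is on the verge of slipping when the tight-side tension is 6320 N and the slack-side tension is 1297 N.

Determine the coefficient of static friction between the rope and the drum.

T₂/T₁ = e^{μβ} → μ = ln(T₂/T₁)/β.
β = 318.2° = 5.554 rad.
μ = ln(6320/1297)/5.554 = ln(4.873)/5.554 = 0.285.

μ ≈ 0.285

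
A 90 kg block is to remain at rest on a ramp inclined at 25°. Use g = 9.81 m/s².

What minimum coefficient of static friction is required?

μ_s,min ≈ 0.466

At the slip threshold m g sin θ = μ_s m g cos θ, so μ_s,min = tan θ.
μ_s,min = tan 25° = 0.466.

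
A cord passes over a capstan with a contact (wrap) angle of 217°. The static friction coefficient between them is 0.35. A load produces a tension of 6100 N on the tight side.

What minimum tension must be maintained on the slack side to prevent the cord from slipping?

Capstan equation at impending slip: T_tight/T_slack = e^{μβ}.
β = 217° = 3.787 rad; e^{μβ} = e^{0.35×3.787} = 3.764.
T_slack = T_tight / e^{μβ} = 6100 / 3.764 = 1620 N.

T_min ≈ 1620 N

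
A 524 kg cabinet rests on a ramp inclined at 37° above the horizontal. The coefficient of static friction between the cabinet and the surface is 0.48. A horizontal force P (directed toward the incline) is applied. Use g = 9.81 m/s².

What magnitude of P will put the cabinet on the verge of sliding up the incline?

At impending motion up the slope, friction acts down-slope at its limit: f = μ_s N.
Perpendicular to the incline: N = m g cos θ + P sin θ.
Along the incline: P cos θ = m g sin θ + μ_s N = m g sin θ + μ_s (m g cos θ + P sin θ).
Solving, P (cos θ − μ_s sin θ) = m g (sin θ + μ_s cos θ), so P = 524×9.81×(sin 37° + 0.48 cos 37°)/(cos 37° − 0.48 sin 37°) = 5140×0.9852/0.5098 = 9930 N.

P ≈ 9930 N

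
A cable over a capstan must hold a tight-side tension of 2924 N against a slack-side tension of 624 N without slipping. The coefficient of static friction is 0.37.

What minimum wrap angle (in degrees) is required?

β_min ≈ 239°

T₂/T₁ = e^{μβ} → β = ln(T₂/T₁)/μ.
β = ln(2924/624)/0.37 = 1.545/0.37 = 4.174 rad.
In degrees: β = 4.174 × 180/π = 239°.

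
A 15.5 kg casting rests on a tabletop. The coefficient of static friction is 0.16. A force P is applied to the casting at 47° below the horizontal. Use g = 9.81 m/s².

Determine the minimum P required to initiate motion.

N = m g + P sin α (the push presses the casting into the tabletop).
At impending slip, P cos α = μ_s N = μ_s (m g + P sin α).
Solving: P (cos α − μ_s sin α) = μ_s m g → P = 0.16×152/(cos 47° − 0.16 sin 47°) = 24.3/0.565 = 43.1 N.

P ≈ 43.1 N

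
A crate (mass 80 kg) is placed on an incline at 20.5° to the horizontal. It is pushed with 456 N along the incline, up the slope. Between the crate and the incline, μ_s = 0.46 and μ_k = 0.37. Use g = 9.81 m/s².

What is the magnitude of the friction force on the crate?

f ≈ 181 N (down the incline)

Perpendicular to the surface, N = m g cos θ = 80·9.81·cos 20.5° = 735.1 N.
The friction needed for equilibrium is m g sin θ − P = 274.8 − 456 = -181.2 N, measured positive up-slope.
The static-friction ceiling is μ_s N = 0.46 × 735.1 = 338.1 N.
Since |-181.2| ≤ 338.1 N, no slip — friction simply equals what equilibrium demands.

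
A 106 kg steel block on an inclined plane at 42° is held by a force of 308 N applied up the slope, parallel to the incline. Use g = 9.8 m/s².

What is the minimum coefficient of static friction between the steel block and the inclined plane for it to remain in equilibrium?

μ_s,min ≈ 0.501

N = m g cos θ = 772 N.
Friction must make up the shortfall along the incline: f = m g sin θ − P = 695.1 − 308 = 387.1 N.
At the threshold f = μ_s N, so μ_s,min = 387.1/772 = 0.501.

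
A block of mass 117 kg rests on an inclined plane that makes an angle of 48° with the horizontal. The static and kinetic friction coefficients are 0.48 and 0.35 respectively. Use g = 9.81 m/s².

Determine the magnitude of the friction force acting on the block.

f ≈ 269 N (up the incline)

The normal reaction is N = m g cos θ = 768 N.
Along the slope the weight component is m g sin θ = 853 N; friction must supply exactly this, acting up-slope.
Maximum static friction available: μ_s N = 0.48 × 768 = 368.6 N.
|853| exceeds 368.6 N, so the block slips down-slope; friction is kinetic, f = μ_k N = 0.35×768 = 269 N.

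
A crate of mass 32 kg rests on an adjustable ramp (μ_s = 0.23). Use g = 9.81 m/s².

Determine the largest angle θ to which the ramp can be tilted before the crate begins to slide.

At the slip threshold, m g sin θ = μ_s · m g cos θ, so tan θ = μ_s.
θ_max = arctan(0.23) = 13°.

θ_max ≈ 13°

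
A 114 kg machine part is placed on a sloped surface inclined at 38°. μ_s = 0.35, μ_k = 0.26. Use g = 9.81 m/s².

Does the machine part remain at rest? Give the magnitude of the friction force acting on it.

N = m g cos θ = 881 N.
Down-slope weight component: m g sin θ = 689 N.
μ_s N = 308 N.
689 > 308 N, so it slides; kinetic friction f = μ_k N = 0.26×881 = 229 N.

f ≈ 229 N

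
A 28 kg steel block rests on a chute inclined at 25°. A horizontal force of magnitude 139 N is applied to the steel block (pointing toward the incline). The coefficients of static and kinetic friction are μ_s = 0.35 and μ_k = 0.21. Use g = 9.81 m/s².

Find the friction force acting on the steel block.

Resolve perpendicular to the incline: N = m g cos θ + P sin θ = 28×9.81×cos 25° + 139×sin 25° = 307.7 N.
Parallel to the incline: P cos θ − m g sin θ = 126 − 116.1 = 9.892 N; the friction needed to balance this is 9.892 N acting down the slope.
The limit of static friction is μ_s N = 107.7 N.
|f_req| = 9.892 ≤ 107.7 N → the steel block is in equilibrium; friction equals the required value.

f ≈ 9.89 N (down the incline)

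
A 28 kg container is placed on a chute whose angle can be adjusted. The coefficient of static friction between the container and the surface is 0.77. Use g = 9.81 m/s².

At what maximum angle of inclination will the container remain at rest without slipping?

At the slip threshold, m g sin θ = μ_s · m g cos θ, so tan θ = μ_s.
θ_max = arctan(0.77) = 37.6°.

θ_max ≈ 37.6°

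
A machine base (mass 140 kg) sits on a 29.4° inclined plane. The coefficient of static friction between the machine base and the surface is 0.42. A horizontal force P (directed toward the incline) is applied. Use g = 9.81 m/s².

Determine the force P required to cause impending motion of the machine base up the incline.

At impending motion up the slope, friction acts down-slope at its limit: f = μ_s N.
Perpendicular to the incline: N = m g cos θ + P sin θ.
Along the incline: P cos θ = m g sin θ + μ_s N = m g sin θ + μ_s (m g cos θ + P sin θ).
Solving, P (cos θ − μ_s sin θ) = m g (sin θ + μ_s cos θ), so P = 140×9.81×(sin 29.4° + 0.42 cos 29.4°)/(cos 29.4° − 0.42 sin 29.4°) = 1370×0.8568/0.665 = 1770 N.

P ≈ 1770 N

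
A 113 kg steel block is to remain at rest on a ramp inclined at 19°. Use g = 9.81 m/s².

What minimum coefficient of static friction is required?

At the slip threshold m g sin θ = μ_s m g cos θ, so μ_s,min = tan θ.
μ_s,min = tan 19° = 0.344.

μ_s,min ≈ 0.344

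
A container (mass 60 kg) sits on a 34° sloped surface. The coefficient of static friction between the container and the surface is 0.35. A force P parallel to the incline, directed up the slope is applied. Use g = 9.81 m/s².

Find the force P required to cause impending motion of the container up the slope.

At impending motion up the slope, friction acts down-slope at its limit: f = μ_s N.
P is parallel to the surface, so N = m g cos θ = 488 N.
Along the incline: P = m g sin θ + μ_s N = 329 + 0.35×488 = 500 N.

P ≈ 500 N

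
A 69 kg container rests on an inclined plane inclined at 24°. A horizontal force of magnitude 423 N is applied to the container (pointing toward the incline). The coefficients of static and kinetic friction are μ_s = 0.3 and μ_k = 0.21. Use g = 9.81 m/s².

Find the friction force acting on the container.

Resolve perpendicular to the incline: N = m g cos θ + P sin θ = 69×9.81×cos 24° + 423×sin 24° = 790.4 N.
Parallel to the incline: P cos θ − m g sin θ = 386.4 − 275.3 = 111.1 N; the friction needed to balance this is 111.1 N acting down the slope.
Maximum static friction: μ_s N = 0.3 × 790.4 = 237.1 N.
|f_req| = 111.1 ≤ 237.1 N → the container is in equilibrium; friction equals the required value.

f ≈ 111 N (down the incline)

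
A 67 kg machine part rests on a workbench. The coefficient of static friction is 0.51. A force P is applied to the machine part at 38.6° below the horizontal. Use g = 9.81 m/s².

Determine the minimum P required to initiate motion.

P ≈ 723 N

N = m g + P sin α (the push presses the machine part into the workbench).
At impending slip, P cos α = μ_s N = μ_s (m g + P sin α).
Solving: P (cos α − μ_s sin α) = μ_s m g → P = 0.51×657/(cos 38.6° − 0.51 sin 38.6°) = 335/0.4633 = 723 N.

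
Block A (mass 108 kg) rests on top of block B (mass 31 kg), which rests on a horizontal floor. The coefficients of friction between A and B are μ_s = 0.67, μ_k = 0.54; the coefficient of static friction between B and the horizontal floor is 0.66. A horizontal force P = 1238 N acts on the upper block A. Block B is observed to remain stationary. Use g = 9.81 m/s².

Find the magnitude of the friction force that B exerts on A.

The normal force B exerts on A is simply A's weight, N₁ = 1059 N.
Maximum static friction on A from B: μ_s N₁ = 0.67×1059 = 709.9 N.
P = 1238 N exceeds that limit, so A slips over B and the interface friction becomes kinetic: f₁ = μ_k N₁ = 0.54×1059 = 572 N.
B experiences an equal 572 N forward from A (third law). B is in equilibrium, so the floor supplies f₂ = 572 N of static friction (limit μ_s(m_A+m_B)g = 900 N, not exceeded).

f ≈ 572 N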